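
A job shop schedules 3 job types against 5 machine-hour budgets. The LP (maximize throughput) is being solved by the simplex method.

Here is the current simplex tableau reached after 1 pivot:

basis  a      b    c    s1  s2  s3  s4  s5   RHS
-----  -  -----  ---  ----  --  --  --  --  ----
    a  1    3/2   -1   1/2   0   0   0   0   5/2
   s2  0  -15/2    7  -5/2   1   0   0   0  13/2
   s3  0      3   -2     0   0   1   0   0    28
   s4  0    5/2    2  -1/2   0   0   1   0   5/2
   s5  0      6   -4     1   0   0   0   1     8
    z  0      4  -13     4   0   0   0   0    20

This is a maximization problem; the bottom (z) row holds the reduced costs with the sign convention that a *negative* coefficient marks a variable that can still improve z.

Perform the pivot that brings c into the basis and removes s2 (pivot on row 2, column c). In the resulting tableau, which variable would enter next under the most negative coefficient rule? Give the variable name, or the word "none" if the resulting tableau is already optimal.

Pivot element 7. New z-row = old z-row − (-13)·(row 2/7).
Updated z-row coefficients: a: 0, b: -139/14, c: 0, s1: -9/14, s2: 13/7, s3: 0, s4: 0, s5: 0.
The most negative is -139/14 in column b, so b would enter next.

b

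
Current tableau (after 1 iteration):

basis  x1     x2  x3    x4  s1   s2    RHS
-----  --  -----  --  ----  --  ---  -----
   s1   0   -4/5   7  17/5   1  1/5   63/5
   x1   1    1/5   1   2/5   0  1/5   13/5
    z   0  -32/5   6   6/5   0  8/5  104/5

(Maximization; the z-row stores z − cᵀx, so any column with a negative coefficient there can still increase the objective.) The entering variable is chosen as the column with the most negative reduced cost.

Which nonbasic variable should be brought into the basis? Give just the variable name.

x2

Objective-row coefficients: x1: 0, x2: -32/5, x3: 6, x4: 6/5, s1: 0, s2: 8/5.
The most negative is -32/5 in column x2, so x2 enters.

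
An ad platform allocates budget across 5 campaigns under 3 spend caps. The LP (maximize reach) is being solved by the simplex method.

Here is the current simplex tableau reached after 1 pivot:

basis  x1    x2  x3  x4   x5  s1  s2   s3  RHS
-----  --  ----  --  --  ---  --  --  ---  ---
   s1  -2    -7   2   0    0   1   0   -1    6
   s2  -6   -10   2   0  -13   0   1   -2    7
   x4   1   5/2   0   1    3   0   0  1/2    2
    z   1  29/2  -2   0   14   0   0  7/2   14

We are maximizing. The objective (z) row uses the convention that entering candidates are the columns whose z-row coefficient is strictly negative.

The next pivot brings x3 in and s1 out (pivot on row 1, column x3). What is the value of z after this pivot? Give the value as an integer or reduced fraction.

Minimum ratio for x3: 6/2 = 3.
z changes by −(z-row coeff of x3)·ratio = −(-2)·3 = 6.
New z = 14 + 6 = 20.

20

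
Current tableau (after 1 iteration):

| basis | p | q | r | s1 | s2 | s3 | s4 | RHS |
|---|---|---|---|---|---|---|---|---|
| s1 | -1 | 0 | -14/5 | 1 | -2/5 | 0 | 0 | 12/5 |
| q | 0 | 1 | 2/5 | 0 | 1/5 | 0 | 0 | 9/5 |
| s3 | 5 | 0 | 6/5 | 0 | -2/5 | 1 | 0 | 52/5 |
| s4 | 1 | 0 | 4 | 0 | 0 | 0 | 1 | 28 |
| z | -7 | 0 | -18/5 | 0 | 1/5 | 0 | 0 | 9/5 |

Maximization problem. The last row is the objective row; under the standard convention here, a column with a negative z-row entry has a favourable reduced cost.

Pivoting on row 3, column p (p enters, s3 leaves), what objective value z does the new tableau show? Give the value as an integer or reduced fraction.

409/25

Minimum ratio for p: (52/5)/5 = 52/25.
z changes by −(z-row coeff of p)·ratio = −(-7)·(52/25) = 364/25.
New z = 9/5 + (364/25) = 409/25.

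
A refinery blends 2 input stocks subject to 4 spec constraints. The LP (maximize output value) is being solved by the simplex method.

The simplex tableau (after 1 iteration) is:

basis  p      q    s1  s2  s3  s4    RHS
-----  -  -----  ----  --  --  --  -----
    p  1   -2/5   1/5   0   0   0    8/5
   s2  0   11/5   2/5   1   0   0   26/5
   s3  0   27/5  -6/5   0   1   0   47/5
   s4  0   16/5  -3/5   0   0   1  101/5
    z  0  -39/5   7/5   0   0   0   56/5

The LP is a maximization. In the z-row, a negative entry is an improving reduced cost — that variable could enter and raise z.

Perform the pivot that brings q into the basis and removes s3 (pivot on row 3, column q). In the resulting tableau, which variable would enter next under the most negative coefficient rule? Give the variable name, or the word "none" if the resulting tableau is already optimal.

s1

Pivot element 27/5. New z-row = old z-row − (-39/5)·(row 3/(27/5)).
Updated z-row coefficients: p: 0, q: 0, s1: -1/3, s2: 0, s3: 13/9, s4: 0.
The most negative is -1/3 in column s1, so s1 would enter next.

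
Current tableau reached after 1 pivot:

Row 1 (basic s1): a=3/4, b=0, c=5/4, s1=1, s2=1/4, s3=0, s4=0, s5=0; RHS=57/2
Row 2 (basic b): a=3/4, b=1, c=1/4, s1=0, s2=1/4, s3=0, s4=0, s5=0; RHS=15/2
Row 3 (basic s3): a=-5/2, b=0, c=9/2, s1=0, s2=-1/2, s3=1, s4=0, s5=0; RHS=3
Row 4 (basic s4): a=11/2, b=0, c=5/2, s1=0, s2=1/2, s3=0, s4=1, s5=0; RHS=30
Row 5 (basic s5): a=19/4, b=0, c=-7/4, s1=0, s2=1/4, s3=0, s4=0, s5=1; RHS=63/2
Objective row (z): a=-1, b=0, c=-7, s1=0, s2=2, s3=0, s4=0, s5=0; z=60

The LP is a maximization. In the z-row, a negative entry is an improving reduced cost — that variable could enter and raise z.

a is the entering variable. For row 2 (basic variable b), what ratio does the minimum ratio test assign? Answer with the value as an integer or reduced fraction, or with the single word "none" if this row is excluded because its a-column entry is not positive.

10

Ratio = RHS / (a entry) = (15/2) / (3/4) = 10.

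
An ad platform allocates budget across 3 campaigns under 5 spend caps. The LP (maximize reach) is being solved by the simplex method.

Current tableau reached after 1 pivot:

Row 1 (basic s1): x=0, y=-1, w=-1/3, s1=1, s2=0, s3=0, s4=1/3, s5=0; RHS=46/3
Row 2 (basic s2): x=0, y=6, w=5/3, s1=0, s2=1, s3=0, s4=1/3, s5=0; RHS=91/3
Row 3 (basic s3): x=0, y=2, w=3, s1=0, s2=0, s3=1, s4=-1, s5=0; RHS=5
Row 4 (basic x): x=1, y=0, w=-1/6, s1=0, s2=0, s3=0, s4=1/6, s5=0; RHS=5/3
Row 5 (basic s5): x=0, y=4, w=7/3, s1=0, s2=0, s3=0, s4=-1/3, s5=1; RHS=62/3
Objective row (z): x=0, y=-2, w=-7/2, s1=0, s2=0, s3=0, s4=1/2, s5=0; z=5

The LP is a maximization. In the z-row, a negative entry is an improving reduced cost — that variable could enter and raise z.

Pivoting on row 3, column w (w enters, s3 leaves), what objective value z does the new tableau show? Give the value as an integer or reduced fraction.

65/6

Minimum ratio for w: 5/3 = 5/3.
z changes by −(z-row coeff of w)·ratio = −(-7/2)·(5/3) = 35/6.
New z = 5 + (35/6) = 65/6.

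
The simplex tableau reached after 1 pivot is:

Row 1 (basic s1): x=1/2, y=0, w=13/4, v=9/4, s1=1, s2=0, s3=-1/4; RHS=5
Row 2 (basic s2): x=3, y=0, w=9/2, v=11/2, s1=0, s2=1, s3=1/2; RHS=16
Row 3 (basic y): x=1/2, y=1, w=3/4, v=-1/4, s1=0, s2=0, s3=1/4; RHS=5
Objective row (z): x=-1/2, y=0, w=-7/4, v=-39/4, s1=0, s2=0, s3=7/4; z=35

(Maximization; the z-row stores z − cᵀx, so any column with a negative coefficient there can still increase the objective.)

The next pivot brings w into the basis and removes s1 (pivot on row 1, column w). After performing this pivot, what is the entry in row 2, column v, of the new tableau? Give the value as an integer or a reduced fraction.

31/13

Pivot element is row 1, column w: 13/4.
Normalize row 1: new (row 1, v) = (9/4)/(13/4) = 9/13.
row 2 ← row 2 − (9/2)·(new row 1): 11/2 − (9/2)·(9/13) = 31/13.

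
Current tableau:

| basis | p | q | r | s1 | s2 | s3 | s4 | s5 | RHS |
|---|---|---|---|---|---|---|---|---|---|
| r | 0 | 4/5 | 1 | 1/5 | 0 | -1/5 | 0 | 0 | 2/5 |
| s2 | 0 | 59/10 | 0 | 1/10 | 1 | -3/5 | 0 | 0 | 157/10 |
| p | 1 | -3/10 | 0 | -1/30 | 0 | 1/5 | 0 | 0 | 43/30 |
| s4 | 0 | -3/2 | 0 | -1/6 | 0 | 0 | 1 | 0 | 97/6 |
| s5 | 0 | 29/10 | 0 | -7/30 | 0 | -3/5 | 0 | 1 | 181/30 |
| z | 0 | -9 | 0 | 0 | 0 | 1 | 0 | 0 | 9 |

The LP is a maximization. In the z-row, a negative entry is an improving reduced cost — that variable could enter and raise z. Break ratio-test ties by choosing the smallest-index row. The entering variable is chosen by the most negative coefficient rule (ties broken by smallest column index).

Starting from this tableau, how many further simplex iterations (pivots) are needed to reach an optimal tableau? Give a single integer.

2

pivot: q in, r out → z = 27/2
pivot: s3 in, p out → z = 88/3
No improving column remains; optimal.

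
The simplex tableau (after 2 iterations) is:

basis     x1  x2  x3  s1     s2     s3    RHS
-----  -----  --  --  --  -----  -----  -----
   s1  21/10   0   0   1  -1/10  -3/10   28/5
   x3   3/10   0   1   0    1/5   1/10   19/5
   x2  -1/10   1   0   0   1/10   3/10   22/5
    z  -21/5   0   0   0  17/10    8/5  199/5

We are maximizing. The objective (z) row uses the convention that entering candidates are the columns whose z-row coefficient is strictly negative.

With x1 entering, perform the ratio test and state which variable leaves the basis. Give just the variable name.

Ratios: row 1 (s1): (28/5)/(21/10) = 8/3; row 2 (x3): (19/5)/(3/10) = 38/3; row 3 (x2): entry -1/10 ≤ 0, skip.
Minimum ratio 8/3 is in the s1 row, so s1 leaves.

s1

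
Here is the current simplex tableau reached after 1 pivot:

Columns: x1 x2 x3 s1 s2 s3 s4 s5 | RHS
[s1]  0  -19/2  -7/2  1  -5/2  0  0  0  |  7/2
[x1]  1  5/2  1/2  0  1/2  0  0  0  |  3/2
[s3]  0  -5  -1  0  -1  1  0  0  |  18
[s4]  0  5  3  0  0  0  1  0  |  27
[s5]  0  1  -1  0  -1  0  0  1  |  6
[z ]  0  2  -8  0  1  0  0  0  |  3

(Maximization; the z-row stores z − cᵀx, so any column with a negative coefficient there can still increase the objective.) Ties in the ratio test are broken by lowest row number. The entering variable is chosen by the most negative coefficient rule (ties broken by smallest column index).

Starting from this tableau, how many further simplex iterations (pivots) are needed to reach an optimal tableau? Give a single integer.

1

pivot: x3 in, x1 out → z = 27
No improving column remains; optimal.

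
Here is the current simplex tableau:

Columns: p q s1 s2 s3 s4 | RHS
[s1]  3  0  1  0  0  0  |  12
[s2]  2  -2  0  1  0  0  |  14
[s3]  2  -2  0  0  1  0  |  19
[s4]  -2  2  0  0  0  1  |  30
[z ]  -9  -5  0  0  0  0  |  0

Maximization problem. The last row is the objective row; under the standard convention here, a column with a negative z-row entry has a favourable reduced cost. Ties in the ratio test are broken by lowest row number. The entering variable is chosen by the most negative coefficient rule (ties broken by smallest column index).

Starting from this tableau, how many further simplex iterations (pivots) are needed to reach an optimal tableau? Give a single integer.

pivot: p in, s1 out → z = 36
pivot: q in, s4 out → z = 131
No improving column remains; optimal.

2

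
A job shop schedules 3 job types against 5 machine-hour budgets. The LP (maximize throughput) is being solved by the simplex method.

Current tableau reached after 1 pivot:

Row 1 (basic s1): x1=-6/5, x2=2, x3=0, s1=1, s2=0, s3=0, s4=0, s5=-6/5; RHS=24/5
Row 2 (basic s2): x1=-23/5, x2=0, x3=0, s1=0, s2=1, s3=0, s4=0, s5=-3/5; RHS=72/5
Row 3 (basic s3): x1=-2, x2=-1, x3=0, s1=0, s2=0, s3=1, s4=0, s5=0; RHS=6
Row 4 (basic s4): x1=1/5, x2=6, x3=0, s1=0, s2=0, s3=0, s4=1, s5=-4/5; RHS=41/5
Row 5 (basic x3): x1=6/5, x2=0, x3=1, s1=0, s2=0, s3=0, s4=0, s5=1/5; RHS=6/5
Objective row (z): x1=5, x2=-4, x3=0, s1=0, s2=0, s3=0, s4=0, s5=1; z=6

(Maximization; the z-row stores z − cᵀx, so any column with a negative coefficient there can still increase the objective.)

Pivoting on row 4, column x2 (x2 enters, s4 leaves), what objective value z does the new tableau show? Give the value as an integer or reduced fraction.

Minimum ratio for x2: (41/5)/6 = 41/30.
z changes by −(z-row coeff of x2)·ratio = −(-4)·(41/30) = 82/15.
New z = 6 + (82/15) = 172/15.

172/15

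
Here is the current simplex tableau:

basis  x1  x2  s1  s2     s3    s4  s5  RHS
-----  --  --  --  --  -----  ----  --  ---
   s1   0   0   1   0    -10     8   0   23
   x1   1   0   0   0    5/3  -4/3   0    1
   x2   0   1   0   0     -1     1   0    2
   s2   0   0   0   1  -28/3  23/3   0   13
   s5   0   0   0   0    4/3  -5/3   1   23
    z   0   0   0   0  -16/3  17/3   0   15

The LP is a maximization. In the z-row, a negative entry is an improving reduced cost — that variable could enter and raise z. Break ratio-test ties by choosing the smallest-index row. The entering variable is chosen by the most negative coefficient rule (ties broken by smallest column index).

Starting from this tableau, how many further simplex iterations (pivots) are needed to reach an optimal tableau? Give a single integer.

pivot: s3 in, x1 out → z = 91/5
No improving column remains; optimal.

1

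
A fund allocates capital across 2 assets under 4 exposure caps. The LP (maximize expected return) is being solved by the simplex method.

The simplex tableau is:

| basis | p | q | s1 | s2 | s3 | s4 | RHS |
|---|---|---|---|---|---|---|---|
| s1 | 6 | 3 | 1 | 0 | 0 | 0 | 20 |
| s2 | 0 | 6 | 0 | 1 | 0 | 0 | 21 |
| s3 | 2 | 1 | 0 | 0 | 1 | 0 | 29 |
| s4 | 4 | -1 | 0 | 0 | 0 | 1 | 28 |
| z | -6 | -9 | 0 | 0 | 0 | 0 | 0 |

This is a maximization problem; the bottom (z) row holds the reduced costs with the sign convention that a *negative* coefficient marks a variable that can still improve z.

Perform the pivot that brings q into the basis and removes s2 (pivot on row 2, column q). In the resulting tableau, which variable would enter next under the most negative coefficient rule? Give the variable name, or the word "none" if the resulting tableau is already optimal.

p

Pivot element 6. New z-row = old z-row − (-9)·(row 2/6).
Updated z-row coefficients: p: -6, q: 0, s1: 0, s2: 3/2, s3: 0, s4: 0.
The most negative is -6 in column p, so p would enter next.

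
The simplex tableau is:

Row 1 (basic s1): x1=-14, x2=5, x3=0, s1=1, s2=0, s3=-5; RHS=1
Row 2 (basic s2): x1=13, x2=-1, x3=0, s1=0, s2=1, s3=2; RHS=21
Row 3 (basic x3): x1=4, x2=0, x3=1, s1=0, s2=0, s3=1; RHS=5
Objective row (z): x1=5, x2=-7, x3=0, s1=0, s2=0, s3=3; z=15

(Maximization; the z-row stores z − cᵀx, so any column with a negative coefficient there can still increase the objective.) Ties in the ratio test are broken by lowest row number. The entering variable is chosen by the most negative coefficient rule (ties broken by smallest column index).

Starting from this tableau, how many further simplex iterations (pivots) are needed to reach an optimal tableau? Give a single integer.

pivot: x2 in, s1 out → z = 82/5
pivot: x1 in, x3 out → z = 693/20
pivot: s3 in, x1 out → z = 182/5
No improving column remains; optimal.

3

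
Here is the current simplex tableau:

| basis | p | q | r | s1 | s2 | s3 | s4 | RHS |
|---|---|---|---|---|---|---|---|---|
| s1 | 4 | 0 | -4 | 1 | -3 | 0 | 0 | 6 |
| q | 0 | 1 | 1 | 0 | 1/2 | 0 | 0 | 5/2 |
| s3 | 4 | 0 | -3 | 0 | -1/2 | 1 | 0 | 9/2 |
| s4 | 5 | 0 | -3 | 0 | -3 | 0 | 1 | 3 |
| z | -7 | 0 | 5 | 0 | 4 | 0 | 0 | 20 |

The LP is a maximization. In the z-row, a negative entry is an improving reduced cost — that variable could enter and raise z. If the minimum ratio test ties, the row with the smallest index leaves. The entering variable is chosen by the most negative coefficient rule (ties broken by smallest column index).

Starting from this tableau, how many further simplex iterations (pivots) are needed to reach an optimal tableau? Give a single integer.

pivot: p in, s4 out → z = 121/5
pivot: s2 in, s3 out → z = 464/19
No improving column remains; optimal.

2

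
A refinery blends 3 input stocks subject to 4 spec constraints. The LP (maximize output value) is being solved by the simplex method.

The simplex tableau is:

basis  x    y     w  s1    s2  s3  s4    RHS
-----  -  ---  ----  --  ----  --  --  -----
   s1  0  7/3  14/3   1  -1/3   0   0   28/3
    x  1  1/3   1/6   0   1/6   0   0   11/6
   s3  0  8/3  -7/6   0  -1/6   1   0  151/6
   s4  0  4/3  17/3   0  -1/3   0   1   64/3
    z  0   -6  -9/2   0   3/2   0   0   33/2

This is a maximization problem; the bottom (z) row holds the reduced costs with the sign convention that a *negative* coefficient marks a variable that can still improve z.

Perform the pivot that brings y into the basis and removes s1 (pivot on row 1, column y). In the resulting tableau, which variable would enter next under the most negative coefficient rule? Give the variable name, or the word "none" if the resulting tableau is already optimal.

none

Pivot element 7/3. New z-row = old z-row − (-6)·(row 1/(7/3)).
Updated z-row coefficients: x: 0, y: 0, w: 15/2, s1: 18/7, s2: 9/14, s3: 0, s4: 0.
No coefficient is strictly negative; the tableau after this pivot is optimal.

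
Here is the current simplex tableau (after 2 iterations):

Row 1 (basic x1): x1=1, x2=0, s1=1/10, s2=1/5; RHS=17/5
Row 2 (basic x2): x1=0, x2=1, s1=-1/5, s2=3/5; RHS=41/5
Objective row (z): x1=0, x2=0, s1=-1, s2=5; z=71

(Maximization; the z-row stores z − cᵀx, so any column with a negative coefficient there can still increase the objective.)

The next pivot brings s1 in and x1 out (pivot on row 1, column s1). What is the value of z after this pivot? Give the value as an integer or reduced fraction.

105

Minimum ratio for s1: (17/5)/(1/10) = 34.
z changes by −(z-row coeff of s1)·ratio = −(-1)·34 = 34.
New z = 71 + 34 = 105.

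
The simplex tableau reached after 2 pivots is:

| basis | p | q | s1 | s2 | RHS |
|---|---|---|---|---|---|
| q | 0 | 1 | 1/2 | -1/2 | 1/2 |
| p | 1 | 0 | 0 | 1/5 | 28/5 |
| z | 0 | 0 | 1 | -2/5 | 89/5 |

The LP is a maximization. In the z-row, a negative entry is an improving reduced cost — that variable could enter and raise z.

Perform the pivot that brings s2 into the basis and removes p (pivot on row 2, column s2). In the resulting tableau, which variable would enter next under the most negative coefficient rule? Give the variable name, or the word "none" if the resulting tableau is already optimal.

Pivot element 1/5. New z-row = old z-row − (-2/5)·(row 2/(1/5)).
Updated z-row coefficients: p: 2, q: 0, s1: 1, s2: 0.
No coefficient is strictly negative; the tableau after this pivot is optimal.

none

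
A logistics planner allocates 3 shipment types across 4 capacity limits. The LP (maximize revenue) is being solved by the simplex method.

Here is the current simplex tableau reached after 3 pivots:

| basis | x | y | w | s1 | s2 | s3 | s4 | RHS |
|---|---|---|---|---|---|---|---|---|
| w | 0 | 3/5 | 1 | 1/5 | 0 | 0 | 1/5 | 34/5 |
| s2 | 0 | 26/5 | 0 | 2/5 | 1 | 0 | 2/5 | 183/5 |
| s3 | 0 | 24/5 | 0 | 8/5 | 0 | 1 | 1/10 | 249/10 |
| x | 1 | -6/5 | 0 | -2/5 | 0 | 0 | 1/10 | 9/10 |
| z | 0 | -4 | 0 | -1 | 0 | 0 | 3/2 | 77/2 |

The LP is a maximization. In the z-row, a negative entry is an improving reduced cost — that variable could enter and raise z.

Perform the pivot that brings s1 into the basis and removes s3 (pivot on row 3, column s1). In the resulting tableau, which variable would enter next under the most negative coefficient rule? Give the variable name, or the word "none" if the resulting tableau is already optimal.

Pivot element 8/5. New z-row = old z-row − (-1)·(row 3/(8/5)).
Updated z-row coefficients: x: 0, y: -1, w: 0, s1: 0, s2: 0, s3: 5/8, s4: 25/16.
The most negative is -1 in column y, so y would enter next.

y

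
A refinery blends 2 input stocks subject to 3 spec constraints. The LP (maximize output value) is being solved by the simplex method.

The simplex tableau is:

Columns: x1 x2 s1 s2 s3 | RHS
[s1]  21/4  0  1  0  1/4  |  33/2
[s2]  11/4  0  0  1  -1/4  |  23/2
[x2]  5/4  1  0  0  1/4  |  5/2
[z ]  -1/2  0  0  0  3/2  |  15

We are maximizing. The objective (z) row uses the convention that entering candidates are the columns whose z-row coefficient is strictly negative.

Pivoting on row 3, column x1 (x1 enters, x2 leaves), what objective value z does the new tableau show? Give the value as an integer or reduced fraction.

16

Minimum ratio for x1: (5/2)/(5/4) = 2.
z changes by −(z-row coeff of x1)·ratio = −(-1/2)·2 = 1.
New z = 15 + 1 = 16.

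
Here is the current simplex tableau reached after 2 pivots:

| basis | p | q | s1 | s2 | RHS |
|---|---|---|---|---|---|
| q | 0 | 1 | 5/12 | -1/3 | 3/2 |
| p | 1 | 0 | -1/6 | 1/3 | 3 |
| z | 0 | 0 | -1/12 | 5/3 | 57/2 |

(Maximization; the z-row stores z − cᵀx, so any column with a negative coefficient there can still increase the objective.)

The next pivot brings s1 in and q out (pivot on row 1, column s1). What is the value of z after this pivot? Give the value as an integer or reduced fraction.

Minimum ratio for s1: (3/2)/(5/12) = 18/5.
z changes by −(z-row coeff of s1)·ratio = −(-1/12)·(18/5) = 3/10.
New z = 57/2 + (3/10) = 144/5.

144/5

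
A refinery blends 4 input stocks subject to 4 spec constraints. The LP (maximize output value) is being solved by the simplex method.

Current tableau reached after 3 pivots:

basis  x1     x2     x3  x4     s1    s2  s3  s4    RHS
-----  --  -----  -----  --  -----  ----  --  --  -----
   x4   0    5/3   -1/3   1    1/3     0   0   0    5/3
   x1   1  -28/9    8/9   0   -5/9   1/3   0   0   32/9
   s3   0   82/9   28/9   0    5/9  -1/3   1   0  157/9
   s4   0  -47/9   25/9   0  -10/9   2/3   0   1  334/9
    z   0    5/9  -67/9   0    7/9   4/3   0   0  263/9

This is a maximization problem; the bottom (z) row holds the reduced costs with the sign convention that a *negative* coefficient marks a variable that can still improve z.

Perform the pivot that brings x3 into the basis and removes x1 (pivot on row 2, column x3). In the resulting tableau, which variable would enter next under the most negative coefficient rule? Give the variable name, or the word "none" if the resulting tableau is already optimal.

Pivot element 8/9. New z-row = old z-row − (-67/9)·(row 2/(8/9)).
Updated z-row coefficients: x1: 67/8, x2: -51/2, x3: 0, x4: 0, s1: -31/8, s2: 33/8, s3: 0, s4: 0.
The most negative is -51/2 in column x2, so x2 would enter next.

x2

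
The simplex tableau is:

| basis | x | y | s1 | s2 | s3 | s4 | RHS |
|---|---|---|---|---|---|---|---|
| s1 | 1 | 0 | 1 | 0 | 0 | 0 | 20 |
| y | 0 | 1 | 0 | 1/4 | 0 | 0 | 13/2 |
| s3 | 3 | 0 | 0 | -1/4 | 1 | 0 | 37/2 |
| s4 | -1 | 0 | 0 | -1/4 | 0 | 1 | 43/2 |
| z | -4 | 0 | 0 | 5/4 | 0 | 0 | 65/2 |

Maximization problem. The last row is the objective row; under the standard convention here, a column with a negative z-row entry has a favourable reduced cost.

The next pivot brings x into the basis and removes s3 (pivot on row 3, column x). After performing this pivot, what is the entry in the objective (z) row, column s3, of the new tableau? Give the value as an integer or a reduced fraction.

4/3

Pivot element is row 3, column x: 3.
Normalize row 3: new (row 3, s3) = 1/3 = 1/3.
z-row ← z-row − (-4)·(new row 3): 0 − (-4)·(1/3) = 4/3.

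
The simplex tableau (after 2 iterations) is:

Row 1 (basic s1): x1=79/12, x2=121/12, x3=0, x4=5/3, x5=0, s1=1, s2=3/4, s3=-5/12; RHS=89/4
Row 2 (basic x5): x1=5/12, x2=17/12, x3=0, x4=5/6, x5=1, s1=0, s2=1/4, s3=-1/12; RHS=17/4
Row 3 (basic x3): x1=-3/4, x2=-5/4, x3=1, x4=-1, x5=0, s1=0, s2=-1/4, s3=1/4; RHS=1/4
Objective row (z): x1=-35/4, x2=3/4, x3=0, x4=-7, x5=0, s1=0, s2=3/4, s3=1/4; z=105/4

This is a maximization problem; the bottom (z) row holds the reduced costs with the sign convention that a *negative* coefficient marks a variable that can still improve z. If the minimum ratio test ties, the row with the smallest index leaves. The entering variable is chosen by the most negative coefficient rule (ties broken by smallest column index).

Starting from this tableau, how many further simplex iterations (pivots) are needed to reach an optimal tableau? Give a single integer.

3

pivot: x1 in, s1 out → z = 4410/79
pivot: x4 in, x5 out → z = 8568/115
pivot: s3 in, x3 out → z = 207/2
No improving column remains; optimal.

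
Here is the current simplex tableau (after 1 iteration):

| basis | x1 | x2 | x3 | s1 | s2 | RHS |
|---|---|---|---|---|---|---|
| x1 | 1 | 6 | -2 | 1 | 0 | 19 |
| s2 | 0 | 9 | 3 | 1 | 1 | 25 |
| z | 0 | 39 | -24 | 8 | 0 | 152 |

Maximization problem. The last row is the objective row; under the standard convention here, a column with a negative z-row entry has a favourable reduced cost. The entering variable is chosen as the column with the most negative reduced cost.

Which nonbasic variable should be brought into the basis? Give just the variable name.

Objective-row coefficients: x1: 0, x2: 39, x3: -24, s1: 8, s2: 0.
The most negative is -24 in column x3, so x3 enters.

x3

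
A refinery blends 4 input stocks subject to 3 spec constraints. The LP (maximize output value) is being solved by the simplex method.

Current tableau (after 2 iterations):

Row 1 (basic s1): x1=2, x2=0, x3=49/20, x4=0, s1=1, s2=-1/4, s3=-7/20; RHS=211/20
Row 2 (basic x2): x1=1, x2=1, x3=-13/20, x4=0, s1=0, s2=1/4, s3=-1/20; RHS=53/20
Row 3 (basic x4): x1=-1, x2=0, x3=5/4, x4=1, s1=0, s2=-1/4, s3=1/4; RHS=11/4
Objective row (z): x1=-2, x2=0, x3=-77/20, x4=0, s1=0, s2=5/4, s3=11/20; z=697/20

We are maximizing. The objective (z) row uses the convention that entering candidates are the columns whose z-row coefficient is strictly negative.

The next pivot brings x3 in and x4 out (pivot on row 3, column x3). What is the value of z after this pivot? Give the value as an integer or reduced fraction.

1083/25

Minimum ratio for x3: (11/4)/(5/4) = 11/5.
z changes by −(z-row coeff of x3)·ratio = −(-77/20)·(11/5) = 847/100.
New z = 697/20 + (847/100) = 1083/25.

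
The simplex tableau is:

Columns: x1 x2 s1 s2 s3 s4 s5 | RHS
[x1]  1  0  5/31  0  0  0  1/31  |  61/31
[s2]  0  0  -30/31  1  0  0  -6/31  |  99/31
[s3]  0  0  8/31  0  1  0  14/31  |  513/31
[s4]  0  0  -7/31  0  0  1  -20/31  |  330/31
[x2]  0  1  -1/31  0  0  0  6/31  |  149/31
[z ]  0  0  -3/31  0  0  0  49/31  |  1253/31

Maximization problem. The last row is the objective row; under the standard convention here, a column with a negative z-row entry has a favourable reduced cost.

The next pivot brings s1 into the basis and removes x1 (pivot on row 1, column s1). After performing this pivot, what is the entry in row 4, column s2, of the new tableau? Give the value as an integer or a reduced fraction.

0

Pivot element is row 1, column s1: 5/31.
Normalize row 1: new (row 1, s2) = 0/(5/31) = 0.
row 4 ← row 4 − (-7/31)·(new row 1): 0 − (-7/31)·0 = 0.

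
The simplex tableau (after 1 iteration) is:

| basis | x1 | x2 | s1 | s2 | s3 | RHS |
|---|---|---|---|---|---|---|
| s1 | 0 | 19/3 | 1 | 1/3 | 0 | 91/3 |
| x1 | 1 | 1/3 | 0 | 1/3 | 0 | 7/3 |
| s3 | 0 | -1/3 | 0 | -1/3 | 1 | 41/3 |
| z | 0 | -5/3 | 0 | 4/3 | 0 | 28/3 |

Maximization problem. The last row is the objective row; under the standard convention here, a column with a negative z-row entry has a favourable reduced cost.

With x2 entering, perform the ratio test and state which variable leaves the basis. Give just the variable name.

s1

Ratios: row 1 (s1): (91/3)/(19/3) = 91/19; row 2 (x1): (7/3)/(1/3) = 7; row 3 (s3): entry -1/3 ≤ 0, skip.
Minimum ratio 91/19 is in the s1 row, so s1 leaves.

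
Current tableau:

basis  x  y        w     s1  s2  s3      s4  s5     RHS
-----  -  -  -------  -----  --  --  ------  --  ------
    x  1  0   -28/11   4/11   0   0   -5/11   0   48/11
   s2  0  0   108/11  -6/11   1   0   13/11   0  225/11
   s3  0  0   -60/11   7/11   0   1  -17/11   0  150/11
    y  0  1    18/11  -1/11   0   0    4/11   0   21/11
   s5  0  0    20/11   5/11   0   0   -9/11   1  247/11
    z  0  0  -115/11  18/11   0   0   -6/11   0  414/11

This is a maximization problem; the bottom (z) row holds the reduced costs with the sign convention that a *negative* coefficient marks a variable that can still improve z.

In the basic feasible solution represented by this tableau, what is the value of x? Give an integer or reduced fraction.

x is basic (row 1); its value is the RHS of that row: 48/11.

48/11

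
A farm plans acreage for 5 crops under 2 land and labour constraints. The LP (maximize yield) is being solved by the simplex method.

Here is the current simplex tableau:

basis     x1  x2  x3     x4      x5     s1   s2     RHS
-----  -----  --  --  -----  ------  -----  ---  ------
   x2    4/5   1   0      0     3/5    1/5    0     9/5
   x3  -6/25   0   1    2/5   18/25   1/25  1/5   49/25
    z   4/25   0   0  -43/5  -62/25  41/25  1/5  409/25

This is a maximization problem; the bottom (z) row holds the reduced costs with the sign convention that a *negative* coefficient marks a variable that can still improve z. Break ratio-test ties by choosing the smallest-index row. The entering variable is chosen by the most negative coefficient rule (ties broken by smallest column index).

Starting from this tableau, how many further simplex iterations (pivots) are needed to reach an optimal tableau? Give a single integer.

pivot: x4 in, x3 out → z = 117/2
pivot: x1 in, x2 out → z = 279/4
No improving column remains; optimal.

2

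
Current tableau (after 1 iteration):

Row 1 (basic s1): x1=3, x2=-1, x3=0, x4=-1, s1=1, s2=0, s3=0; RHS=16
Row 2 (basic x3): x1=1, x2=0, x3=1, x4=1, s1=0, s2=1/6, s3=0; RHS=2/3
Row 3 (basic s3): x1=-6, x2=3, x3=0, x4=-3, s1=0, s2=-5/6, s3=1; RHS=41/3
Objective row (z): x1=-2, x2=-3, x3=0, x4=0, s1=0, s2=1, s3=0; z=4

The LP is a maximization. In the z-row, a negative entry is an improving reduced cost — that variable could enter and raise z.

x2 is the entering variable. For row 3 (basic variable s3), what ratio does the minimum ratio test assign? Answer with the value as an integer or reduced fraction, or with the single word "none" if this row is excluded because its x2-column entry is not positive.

41/9

Ratio = RHS / (x2 entry) = (41/3) / 3 = 41/9.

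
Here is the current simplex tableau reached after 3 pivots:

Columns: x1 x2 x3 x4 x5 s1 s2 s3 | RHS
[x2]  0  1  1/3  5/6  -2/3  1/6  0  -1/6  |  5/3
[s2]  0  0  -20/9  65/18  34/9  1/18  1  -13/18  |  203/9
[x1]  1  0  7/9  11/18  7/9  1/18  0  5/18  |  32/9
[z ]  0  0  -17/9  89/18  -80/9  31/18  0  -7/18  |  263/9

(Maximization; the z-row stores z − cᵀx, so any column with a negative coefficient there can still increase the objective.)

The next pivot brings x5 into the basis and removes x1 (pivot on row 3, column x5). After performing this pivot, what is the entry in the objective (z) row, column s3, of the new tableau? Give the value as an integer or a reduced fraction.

Pivot element is row 3, column x5: 7/9.
Normalize row 3: new (row 3, s3) = (5/18)/(7/9) = 5/14.
z-row ← z-row − (-80/9)·(new row 3): -7/18 − (-80/9)·(5/14) = 39/14.

39/14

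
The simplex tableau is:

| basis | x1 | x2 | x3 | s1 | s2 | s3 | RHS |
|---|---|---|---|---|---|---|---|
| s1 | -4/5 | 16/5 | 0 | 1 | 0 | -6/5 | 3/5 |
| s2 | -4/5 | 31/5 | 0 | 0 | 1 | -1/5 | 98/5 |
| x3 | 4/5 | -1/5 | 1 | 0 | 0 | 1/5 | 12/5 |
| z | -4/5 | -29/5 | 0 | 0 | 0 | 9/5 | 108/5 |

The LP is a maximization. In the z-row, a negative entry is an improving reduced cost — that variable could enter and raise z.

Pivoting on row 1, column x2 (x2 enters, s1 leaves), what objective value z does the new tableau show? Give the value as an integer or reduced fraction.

Minimum ratio for x2: (3/5)/(16/5) = 3/16.
z changes by −(z-row coeff of x2)·ratio = −(-29/5)·(3/16) = 87/80.
New z = 108/5 + (87/80) = 363/16.

363/16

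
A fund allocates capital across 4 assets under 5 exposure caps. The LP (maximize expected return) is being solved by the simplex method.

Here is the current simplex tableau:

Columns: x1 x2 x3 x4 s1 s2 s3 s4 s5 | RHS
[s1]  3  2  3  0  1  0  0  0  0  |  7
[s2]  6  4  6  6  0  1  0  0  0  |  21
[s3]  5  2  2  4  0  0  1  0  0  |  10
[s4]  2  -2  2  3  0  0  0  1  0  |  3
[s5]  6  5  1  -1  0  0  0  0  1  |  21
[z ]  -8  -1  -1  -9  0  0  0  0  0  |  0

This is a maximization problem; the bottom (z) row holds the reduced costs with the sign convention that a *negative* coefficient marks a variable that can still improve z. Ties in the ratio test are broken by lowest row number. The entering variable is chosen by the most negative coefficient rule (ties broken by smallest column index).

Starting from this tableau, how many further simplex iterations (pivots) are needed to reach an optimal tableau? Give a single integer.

pivot: x4 in, s4 out → z = 9
pivot: x2 in, s3 out → z = 18
No improving column remains; optimal.

2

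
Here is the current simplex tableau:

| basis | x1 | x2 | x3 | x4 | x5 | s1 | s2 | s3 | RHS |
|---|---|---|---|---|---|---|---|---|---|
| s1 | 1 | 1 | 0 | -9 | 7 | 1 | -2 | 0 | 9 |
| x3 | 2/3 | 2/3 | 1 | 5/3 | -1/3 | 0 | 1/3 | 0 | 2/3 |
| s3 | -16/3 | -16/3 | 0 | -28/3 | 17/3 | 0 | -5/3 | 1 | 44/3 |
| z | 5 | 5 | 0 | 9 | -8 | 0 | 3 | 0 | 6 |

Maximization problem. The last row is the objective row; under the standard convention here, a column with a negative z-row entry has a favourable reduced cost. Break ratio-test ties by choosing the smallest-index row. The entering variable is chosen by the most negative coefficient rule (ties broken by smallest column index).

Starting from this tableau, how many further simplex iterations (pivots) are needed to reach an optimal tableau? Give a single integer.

2

pivot: x5 in, s1 out → z = 114/7
pivot: x4 in, x3 out → z = 453/26
No improving column remains; optimal.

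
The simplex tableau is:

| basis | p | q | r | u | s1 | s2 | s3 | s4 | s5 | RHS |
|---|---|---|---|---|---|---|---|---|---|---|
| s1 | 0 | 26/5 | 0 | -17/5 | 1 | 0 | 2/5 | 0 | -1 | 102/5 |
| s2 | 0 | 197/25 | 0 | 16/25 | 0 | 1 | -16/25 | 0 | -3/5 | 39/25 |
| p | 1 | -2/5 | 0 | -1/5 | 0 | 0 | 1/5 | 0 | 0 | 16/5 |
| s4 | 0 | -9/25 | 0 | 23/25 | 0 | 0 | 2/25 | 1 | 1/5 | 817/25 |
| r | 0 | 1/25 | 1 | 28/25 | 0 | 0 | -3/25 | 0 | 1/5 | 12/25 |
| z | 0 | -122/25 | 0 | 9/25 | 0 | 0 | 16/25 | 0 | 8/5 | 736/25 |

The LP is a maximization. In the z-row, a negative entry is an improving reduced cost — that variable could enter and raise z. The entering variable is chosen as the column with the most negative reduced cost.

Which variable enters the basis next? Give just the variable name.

q

Objective-row coefficients: p: 0, q: -122/25, r: 0, u: 9/25, s1: 0, s2: 0, s3: 16/25, s4: 0, s5: 8/5.
The most negative is -122/25 in column q, so q enters.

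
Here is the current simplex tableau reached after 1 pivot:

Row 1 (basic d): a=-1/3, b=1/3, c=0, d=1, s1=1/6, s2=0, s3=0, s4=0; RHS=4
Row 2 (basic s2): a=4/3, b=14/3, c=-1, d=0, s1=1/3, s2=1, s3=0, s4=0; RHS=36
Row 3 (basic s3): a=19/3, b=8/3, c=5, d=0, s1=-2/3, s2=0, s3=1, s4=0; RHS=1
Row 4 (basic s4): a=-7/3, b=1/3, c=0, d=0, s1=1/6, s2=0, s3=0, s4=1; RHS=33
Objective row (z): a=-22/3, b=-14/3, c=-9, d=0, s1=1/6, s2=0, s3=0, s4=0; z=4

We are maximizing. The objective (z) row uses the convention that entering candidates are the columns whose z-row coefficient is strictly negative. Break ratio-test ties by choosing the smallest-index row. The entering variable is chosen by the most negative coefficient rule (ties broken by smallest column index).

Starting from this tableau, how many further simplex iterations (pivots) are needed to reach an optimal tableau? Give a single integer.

pivot: c in, s3 out → z = 29/5
pivot: s1 in, d out → z = 153/5
No improving column remains; optimal.

2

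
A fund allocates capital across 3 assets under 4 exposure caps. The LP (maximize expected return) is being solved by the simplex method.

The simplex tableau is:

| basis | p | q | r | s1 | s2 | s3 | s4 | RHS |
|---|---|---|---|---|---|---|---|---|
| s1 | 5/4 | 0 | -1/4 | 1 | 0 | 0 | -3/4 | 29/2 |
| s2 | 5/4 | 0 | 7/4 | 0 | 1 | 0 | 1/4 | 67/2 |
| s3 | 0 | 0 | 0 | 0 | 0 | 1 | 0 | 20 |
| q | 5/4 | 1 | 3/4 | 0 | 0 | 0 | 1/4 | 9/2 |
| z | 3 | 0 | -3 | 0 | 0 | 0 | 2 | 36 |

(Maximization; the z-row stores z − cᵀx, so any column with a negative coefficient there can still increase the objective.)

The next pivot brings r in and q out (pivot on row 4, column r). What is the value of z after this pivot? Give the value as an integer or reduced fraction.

Minimum ratio for r: (9/2)/(3/4) = 6.
z changes by −(z-row coeff of r)·ratio = −(-3)·6 = 18.
New z = 36 + 18 = 54.

54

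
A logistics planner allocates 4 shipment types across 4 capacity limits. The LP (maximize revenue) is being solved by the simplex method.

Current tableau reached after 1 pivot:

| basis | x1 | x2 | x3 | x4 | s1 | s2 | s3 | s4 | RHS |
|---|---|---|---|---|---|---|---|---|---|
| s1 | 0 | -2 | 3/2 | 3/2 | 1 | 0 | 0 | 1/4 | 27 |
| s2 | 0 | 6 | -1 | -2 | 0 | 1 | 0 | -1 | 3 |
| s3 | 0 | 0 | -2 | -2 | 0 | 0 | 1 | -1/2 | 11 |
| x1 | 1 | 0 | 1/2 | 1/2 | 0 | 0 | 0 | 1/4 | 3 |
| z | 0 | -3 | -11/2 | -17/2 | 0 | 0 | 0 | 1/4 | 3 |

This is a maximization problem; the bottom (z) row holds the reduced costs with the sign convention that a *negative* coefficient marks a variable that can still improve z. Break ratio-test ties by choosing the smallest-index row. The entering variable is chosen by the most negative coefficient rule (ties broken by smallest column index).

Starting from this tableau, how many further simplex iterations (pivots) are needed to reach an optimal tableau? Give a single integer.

pivot: x4 in, x1 out → z = 54
pivot: x2 in, s2 out → z = 123/2
No improving column remains; optimal.

2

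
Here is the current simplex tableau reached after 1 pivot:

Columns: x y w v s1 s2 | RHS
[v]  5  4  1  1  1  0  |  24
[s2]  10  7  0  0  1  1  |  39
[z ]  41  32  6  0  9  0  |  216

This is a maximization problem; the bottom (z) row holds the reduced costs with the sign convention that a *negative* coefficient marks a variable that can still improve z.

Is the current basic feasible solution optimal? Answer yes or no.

yes

No objective-row coefficient is strictly negative, so no entering variable exists; the tableau is optimal.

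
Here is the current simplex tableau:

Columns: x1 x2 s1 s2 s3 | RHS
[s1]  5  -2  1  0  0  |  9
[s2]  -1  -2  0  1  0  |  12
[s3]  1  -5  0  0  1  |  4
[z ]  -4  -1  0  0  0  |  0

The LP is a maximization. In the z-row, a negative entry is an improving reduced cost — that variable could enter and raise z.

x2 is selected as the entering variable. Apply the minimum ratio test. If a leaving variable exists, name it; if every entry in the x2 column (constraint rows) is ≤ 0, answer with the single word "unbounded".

x2-column entries: row 1: -2, row 2: -2, row 3: -5. All ≤ 0, so x2 can increase without bound; the LP is unbounded in this direction.

unbounded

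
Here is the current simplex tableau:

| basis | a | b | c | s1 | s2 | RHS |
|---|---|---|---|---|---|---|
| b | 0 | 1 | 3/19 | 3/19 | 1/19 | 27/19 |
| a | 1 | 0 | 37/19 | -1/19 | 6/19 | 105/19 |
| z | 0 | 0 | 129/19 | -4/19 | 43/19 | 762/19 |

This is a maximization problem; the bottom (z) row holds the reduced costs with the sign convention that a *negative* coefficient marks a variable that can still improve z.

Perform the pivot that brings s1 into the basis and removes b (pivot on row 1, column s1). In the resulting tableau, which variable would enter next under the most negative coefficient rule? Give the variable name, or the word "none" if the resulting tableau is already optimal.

Pivot element 3/19. New z-row = old z-row − (-4/19)·(row 1/(3/19)).
Updated z-row coefficients: a: 0, b: 4/3, c: 7, s1: 0, s2: 7/3.
No coefficient is strictly negative; the tableau after this pivot is optimal.

none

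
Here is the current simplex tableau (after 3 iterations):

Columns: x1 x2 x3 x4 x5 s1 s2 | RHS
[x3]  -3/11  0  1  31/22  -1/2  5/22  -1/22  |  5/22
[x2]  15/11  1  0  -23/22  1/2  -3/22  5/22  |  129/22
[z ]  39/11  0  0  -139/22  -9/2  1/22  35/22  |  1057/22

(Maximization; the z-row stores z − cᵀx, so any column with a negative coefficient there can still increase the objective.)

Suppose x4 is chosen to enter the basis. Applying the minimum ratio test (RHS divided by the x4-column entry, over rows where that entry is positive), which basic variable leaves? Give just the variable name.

Ratios: row 1 (x3): (5/22)/(31/22) = 5/31; row 2 (x2): entry -23/22 ≤ 0, skip.
Minimum ratio 5/31 is in the x3 row, so x3 leaves.

x3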